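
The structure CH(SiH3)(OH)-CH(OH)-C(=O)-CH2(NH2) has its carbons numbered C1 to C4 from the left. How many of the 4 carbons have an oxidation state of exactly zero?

1

Tallying each carbon's bonds:
C1: 1C, 1H, 1O, 1Si → 0 − 1 + 1 − 1 = -1
C2: 2C, 1H, 1O → 0 − 1 + 1 = 0
C3: 2C, 2O → 0 + 2 = +2
C4: 1C, 2H, 1N → 0 − 2 + 1 = -1
1 carbon (C2) meets the condition.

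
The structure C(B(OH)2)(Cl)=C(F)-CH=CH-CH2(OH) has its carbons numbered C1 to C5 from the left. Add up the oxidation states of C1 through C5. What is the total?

-2

Tallying each carbon's bonds:
C1: 2C, 1Cl, 1B → 0 + 1 − 1 = 0
C2: 3C, 1F → 0 + 1 = +1
C3: 3C, 1H → 0 − 1 = -1
C4: 3C, 1H → 0 − 1 = -1
C5: 1C, 2H, 1O → 0 − 2 + 1 = -1
Sum = 0 + 1 − 1 − 1 − 1 = -2.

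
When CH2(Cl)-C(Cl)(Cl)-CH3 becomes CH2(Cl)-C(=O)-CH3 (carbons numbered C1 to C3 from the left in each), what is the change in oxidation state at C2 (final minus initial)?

Before: C2 has 2 bonds to C, 2 bonds to Cl → oxidation state +2.
After: C2 has 2 bonds to C, 2 bonds to O → oxidation state +2.
Δ = +2 − (+2) = 0, so no net redox change at C2.

0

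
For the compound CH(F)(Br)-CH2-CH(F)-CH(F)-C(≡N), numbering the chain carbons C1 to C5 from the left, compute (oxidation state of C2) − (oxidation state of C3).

-2

C2: 2C, 2H → 0 − 2 = -2
C3: 2C, 1H, 1F → 0 − 1 + 1 = 0
Difference: -2 − (0) = -2.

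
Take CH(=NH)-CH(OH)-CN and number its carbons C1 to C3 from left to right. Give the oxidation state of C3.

Assign +1 per bond to O/N/halogen, −1 per bond to H or an electropositive element, and 0 per bond to carbon.
C3 has one bond to C (0), a triple bond to N (3×+1 = +3).
Oxidation state = 0 + 3 = +3.

+3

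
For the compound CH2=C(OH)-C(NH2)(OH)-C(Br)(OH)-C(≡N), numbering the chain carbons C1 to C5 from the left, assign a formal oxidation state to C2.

Count +1 for every bond to an atom more electronegative than carbon and −1 for every bond to one less electronegative; C–C bonds are 0.
C2 has a double bond to C (2×0 = 0), one bond to C (0), one bond to O (+1).
Oxidation state = 0 + 0 + 1 = +1.

+1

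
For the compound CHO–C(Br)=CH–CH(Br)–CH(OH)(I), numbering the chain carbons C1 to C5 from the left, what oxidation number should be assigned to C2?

+1

C2 has one bond to C (0), a double bond to C (2×0 = 0), one bond to Br (+1).
Oxidation state = 0 + 0 + 1 = +1.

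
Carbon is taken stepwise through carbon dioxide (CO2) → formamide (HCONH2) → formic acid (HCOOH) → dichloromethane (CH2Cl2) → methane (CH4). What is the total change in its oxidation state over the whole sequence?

Carbon oxidation states along the series — carbon dioxide: +4, formamide: +2, formic acid: +2, dichloromethane: 0, methane: -4.
Net change = -4 − (+4) = -8.

-8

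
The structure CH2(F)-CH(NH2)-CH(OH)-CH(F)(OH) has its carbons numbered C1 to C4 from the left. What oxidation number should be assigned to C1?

C1 has one bond to C (0), one bond to F (+1), one bond to H (-1), one bond to H (-1).
Oxidation state = 0 + 1 − 1 − 1 = -1.

-1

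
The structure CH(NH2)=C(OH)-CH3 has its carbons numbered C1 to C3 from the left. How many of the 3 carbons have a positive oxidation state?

Tallying each carbon's bonds:
C1: 2C, 1H, 1N → 0 − 1 + 1 = 0
C2: 3C, 1O → 0 + 1 = +1
C3: 1C, 3H → 0 − 3 = -3
1 carbon (C2) meets the condition.

1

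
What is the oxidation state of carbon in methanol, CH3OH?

-2

The carbon has one bond to H (-1), one bond to H (-1), one bond to H (-1), one bond to O (+1).
Oxidation state = -1 − 1 − 1 + 1 = -2.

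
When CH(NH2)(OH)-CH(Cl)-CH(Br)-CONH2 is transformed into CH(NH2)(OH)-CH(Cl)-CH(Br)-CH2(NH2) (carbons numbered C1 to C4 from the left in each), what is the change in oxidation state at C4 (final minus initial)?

Before: C4 has 1 bond to C, 2 bonds to O, 1 bond to N → oxidation state +3.
After: C4 has 1 bond to C, 2 bonds to H, 1 bond to N → oxidation state -1.
Δ = -1 − (+3) = -4, so this is a reduction at C4.

-4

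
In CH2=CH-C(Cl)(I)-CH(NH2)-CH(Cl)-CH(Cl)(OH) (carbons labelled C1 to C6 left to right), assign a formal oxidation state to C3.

+2

Bonds to more-electronegative neighbours contribute +1 each, bonds to H or metals contribute −1 each, and C–C bonds contribute 0.
C3 has one bond to C (0), one bond to C (0), one bond to Cl (+1), one bond to I (+1).
Oxidation state = 0 + 0 + 1 + 1 = +2.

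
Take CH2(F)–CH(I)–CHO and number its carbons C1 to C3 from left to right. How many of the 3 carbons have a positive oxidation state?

1

Count +1 for every bond to an atom more electronegative than carbon and −1 for every bond to one less electronegative; C–C bonds are 0. Tallying each carbon:
C1: 1C, 2H, 1F → 0 − 2 + 1 = -1
C2: 2C, 1H, 1I → 0 − 1 + 1 = 0
C3: 1C, 1H, 2O → 0 − 1 + 2 = +1
1 carbon (C3) meets the condition.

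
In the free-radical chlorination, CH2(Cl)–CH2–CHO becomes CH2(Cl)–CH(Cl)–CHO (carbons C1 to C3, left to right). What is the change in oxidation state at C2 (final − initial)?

+2

Before: C2 has 2 bonds to C, 2 bonds to H → oxidation state -2.
After: C2 has 2 bonds to C, 1 bond to H, 1 bond to Cl → oxidation state 0.
Δ = 0 − (-2) = +2, so this is an oxidation at C2.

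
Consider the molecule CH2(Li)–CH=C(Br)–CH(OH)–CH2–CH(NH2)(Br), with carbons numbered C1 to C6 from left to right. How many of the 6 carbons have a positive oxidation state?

Tallying each carbon's bonds:
C1: 1C, 2H, 1Li → 0 − 2 − 1 = -3
C2: 3C, 1H → 0 − 1 = -1
C3: 3C, 1Br → 0 + 1 = +1
C4: 2C, 1H, 1O → 0 − 1 + 1 = 0
C5: 2C, 2H → 0 − 2 = -2
C6: 1C, 1H, 1N, 1Br → 0 − 1 + 1 + 1 = +1
2 carbons (C3, C6) meet the condition.

2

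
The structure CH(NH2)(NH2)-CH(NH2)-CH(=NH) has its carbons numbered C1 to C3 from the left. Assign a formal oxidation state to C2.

C2 has one bond to C (0), one bond to C (0), one bond to H (-1), one bond to N (+1).
Oxidation state = 0 + 0 − 1 + 1 = 0.

0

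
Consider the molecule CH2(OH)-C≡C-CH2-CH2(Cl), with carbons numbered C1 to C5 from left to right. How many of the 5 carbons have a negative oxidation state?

3

Bonds to more-electronegative neighbours contribute +1 each, bonds to H or metals contribute −1 each, and C–C bonds contribute 0. Tallying each carbon:
C1: 1C, 2H, 1O → 0 − 2 + 1 = -1
C2: 4C → 0 = 0
C3: 4C → 0 = 0
C4: 2C, 2H → 0 − 2 = -2
C5: 1C, 2H, 1Cl → 0 − 2 + 1 = -1
3 carbons (C1, C4, C5) meet the condition.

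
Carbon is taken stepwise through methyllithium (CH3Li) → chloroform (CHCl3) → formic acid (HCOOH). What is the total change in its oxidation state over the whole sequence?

Carbon oxidation states along the series — methyllithium: -4, chloroform: +2, formic acid: +2.
Net change = +2 − (-4) = +6.

+6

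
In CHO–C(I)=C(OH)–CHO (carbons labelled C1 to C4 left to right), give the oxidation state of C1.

Each bond to a more electronegative atom (O, N, halogen) counts +1, each bond to a less electronegative atom (H, metal, B, Si) counts −1, and each C–C bond counts 0.
C1 has one bond to C (0), a double bond to O (2×+1 = +2), one bond to H (-1).
Oxidation state = 0 + 2 − 1 = +1.

+1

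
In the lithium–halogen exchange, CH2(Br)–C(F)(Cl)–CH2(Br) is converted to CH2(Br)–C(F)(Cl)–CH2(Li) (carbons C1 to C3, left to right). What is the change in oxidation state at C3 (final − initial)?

-2

Before: C3 has 1 bond to C, 2 bonds to H, 1 bond to Br → oxidation state -1.
After: C3 has 1 bond to C, 2 bonds to H, 1 bond to Li → oxidation state -3.
Δ = -3 − (-1) = -2, so this is a reduction at C3.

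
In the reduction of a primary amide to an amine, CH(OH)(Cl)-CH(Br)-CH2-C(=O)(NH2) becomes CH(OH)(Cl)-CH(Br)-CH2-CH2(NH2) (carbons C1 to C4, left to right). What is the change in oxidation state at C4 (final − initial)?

-4

Before: C4 has 1 bond to C, 2 bonds to O, 1 bond to N → oxidation state +3.
After: C4 has 1 bond to C, 2 bonds to H, 1 bond to N → oxidation state -1.
Δ = -1 − (+3) = -4, so this is a reduction at C4.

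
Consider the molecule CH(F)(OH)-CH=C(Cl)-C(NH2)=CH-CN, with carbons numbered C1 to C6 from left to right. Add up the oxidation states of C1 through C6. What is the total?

Tallying each carbon's bonds:
C1: 1C, 1H, 1O, 1F → 0 − 1 + 1 + 1 = +1
C2: 3C, 1H → 0 − 1 = -1
C3: 3C, 1Cl → 0 + 1 = +1
C4: 3C, 1N → 0 + 1 = +1
C5: 3C, 1H → 0 − 1 = -1
C6: 1C, 3N → 0 + 3 = +3
Sum = +1 − 1 + 1 + 1 − 1 + 3 = +4.

+4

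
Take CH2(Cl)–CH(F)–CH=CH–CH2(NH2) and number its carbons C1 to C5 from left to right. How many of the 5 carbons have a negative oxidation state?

Tallying each carbon's bonds:
C1: 1C, 2H, 1Cl → 0 − 2 + 1 = -1
C2: 2C, 1H, 1F → 0 − 1 + 1 = 0
C3: 3C, 1H → 0 − 1 = -1
C4: 3C, 1H → 0 − 1 = -1
C5: 1C, 2H, 1N → 0 − 2 + 1 = -1
4 carbons (C1, C3, C4, C5) meet the condition.

4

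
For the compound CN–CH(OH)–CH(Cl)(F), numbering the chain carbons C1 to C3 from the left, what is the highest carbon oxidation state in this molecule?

Each bond to a more electronegative atom (O, N, halogen) counts +1, each bond to a less electronegative atom (H, metal, B, Si) counts −1, and each C–C bond counts 0. Tallying each carbon:
C1: 1C, 3N → 0 + 3 = +3
C2: 2C, 1H, 1O → 0 − 1 + 1 = 0
C3: 1C, 1H, 1F, 1Cl → 0 − 1 + 1 + 1 = +1
The highest value is +3.

+3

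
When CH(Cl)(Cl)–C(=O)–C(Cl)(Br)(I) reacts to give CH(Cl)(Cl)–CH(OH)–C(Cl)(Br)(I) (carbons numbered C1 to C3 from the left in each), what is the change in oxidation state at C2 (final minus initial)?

Before: C2 has 2 bonds to C, 2 bonds to O → oxidation state +2.
After: C2 has 2 bonds to C, 1 bond to H, 1 bond to O → oxidation state 0.
Δ = 0 − (+2) = -2, so this is a reduction at C2.

-2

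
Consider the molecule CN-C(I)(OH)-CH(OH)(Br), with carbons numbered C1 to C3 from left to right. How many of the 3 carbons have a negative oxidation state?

Count +1 for every bond to an atom more electronegative than carbon and −1 for every bond to one less electronegative; C–C bonds are 0. Tallying each carbon:
C1: 1C, 3N → 0 + 3 = +3
C2: 2C, 1O, 1I → 0 + 1 + 1 = +2
C3: 1C, 1H, 1O, 1Br → 0 − 1 + 1 + 1 = +1
0 carbons meet the condition.

0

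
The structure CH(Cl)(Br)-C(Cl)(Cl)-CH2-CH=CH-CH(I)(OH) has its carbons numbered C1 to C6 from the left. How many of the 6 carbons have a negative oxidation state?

Assign +1 per bond to O/N/halogen, −1 per bond to H or an electropositive element, and 0 per bond to carbon. Tallying each carbon:
C1: 1C, 1H, 1Cl, 1Br → 0 − 1 + 1 + 1 = +1
C2: 2C, 2Cl → 0 + 2 = +2
C3: 2C, 2H → 0 − 2 = -2
C4: 3C, 1H → 0 − 1 = -1
C5: 3C, 1H → 0 − 1 = -1
C6: 1C, 1H, 1O, 1I → 0 − 1 + 1 + 1 = +1
3 carbons (C3, C4, C5) meet the condition.

3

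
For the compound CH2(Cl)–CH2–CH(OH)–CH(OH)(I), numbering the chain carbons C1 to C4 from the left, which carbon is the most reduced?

Bonds to more-electronegative neighbours contribute +1 each, bonds to H or metals contribute −1 each, and C–C bonds contribute 0. Tallying each carbon:
C1: 1C, 2H, 1Cl → 0 − 2 + 1 = -1
C2: 2C, 2H → 0 − 2 = -2
C3: 2C, 1H, 1O → 0 − 1 + 1 = 0
C4: 1C, 1H, 1O, 1I → 0 − 1 + 1 + 1 = +1
The most reduced carbon is C2 at -2.

C2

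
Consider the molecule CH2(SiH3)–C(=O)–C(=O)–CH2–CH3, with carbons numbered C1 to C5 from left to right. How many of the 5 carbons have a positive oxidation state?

Tallying each carbon's bonds:
C1: 1C, 2H, 1Si → 0 − 2 − 1 = -3
C2: 2C, 2O → 0 + 2 = +2
C3: 2C, 2O → 0 + 2 = +2
C4: 2C, 2H → 0 − 2 = -2
C5: 1C, 3H → 0 − 3 = -3
2 carbons (C2, C3) meet the condition.

2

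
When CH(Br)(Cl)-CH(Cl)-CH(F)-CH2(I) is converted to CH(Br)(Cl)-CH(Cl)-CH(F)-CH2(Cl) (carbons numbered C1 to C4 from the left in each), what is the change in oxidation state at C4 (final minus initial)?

Before: C4 has 1 bond to C, 2 bonds to H, 1 bond to I → oxidation state -1.
After: C4 has 1 bond to C, 2 bonds to H, 1 bond to Cl → oxidation state -1.
Δ = -1 − (-1) = 0, so no net redox change at C4.

0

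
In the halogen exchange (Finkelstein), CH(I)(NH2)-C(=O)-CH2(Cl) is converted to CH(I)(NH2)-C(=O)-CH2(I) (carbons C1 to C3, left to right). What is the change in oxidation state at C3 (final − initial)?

Before: C3 has 1 bond to C, 2 bonds to H, 1 bond to Cl → oxidation state -1.
After: C3 has 1 bond to C, 2 bonds to H, 1 bond to I → oxidation state -1.
Δ = -1 − (-1) = 0, so no net redox change at C3.

0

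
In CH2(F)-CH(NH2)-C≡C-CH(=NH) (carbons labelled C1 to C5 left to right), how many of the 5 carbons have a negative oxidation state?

1

Tallying each carbon's bonds:
C1: 1C, 2H, 1F → 0 − 2 + 1 = -1
C2: 2C, 1H, 1N → 0 − 1 + 1 = 0
C3: 4C → 0 = 0
C4: 4C → 0 = 0
C5: 1C, 1H, 2N → 0 − 1 + 2 = +1
1 carbon (C1) meets the condition.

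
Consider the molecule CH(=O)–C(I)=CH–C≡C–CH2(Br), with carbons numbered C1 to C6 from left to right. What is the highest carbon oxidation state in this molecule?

+1

Tallying each carbon's bonds:
C1: 1C, 1H, 2O → 0 − 1 + 2 = +1
C2: 3C, 1I → 0 + 1 = +1
C3: 3C, 1H → 0 − 1 = -1
C4: 4C → 0 = 0
C5: 4C → 0 = 0
C6: 1C, 2H, 1Br → 0 − 2 + 1 = -1
The highest value is +1.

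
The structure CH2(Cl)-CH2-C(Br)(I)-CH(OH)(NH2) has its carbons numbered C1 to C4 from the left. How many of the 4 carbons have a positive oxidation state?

Each bond to a more electronegative atom (O, N, halogen) counts +1, each bond to a less electronegative atom (H, metal, B, Si) counts −1, and each C–C bond counts 0. Tallying each carbon:
C1: 1C, 2H, 1Cl → 0 − 2 + 1 = -1
C2: 2C, 2H → 0 − 2 = -2
C3: 2C, 1Br, 1I → 0 + 1 + 1 = +2
C4: 1C, 1H, 1O, 1N → 0 − 1 + 1 + 1 = +1
2 carbons (C3, C4) meet the condition.

2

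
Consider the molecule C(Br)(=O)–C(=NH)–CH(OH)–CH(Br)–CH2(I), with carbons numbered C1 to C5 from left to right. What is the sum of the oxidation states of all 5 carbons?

Tallying each carbon's bonds:
C1: 1C, 2O, 1Br → 0 + 2 + 1 = +3
C2: 2C, 2N → 0 + 2 = +2
C3: 2C, 1H, 1O → 0 − 1 + 1 = 0
C4: 2C, 1H, 1Br → 0 − 1 + 1 = 0
C5: 1C, 2H, 1I → 0 − 2 + 1 = -1
Sum = +3 + 2 + 0 + 0 − 1 = +4.

+4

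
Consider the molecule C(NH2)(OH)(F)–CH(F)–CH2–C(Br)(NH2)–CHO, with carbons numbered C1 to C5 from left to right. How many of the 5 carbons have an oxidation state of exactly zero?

1

Tallying each carbon's bonds:
C1: 1C, 1O, 1N, 1F → 0 + 1 + 1 + 1 = +3
C2: 2C, 1H, 1F → 0 − 1 + 1 = 0
C3: 2C, 2H → 0 − 2 = -2
C4: 2C, 1N, 1Br → 0 + 1 + 1 = +2
C5: 1C, 1H, 2O → 0 − 1 + 2 = +1
1 carbon (C2) meets the condition.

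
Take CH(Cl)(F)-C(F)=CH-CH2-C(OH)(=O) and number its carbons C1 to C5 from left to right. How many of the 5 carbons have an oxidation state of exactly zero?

Tallying each carbon's bonds:
C1: 1C, 1H, 1F, 1Cl → 0 − 1 + 1 + 1 = +1
C2: 3C, 1F → 0 + 1 = +1
C3: 3C, 1H → 0 − 1 = -1
C4: 2C, 2H → 0 − 2 = -2
C5: 1C, 3O → 0 + 3 = +3
0 carbons meet the condition.

0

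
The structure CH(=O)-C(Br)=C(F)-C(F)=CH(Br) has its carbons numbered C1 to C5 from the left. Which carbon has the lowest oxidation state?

Tallying each carbon's bonds:
C1: 1C, 1H, 2O → 0 − 1 + 2 = +1
C2: 3C, 1Br → 0 + 1 = +1
C3: 3C, 1F → 0 + 1 = +1
C4: 3C, 1F → 0 + 1 = +1
C5: 2C, 1H, 1Br → 0 − 1 + 1 = 0
The most reduced carbon is C5 at 0.

C5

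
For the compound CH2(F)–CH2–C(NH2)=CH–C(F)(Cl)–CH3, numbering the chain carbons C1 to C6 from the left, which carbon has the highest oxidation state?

C5

Assign +1 per bond to O/N/halogen, −1 per bond to H or an electropositive element, and 0 per bond to carbon. Tallying each carbon:
C1: 1C, 2H, 1F → 0 − 2 + 1 = -1
C2: 2C, 2H → 0 − 2 = -2
C3: 3C, 1N → 0 + 1 = +1
C4: 3C, 1H → 0 − 1 = -1
C5: 2C, 1F, 1Cl → 0 + 1 + 1 = +2
C6: 1C, 3H → 0 − 3 = -3
The most oxidised carbon is C5 at +2.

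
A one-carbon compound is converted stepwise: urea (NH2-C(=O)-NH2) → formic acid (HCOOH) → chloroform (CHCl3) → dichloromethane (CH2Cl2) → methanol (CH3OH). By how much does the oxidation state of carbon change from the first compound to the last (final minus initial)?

Carbon oxidation states along the series — urea: +4, formic acid: +2, chloroform: +2, dichloromethane: 0, methanol: -2.
Net change = -2 − (+4) = -6.

-6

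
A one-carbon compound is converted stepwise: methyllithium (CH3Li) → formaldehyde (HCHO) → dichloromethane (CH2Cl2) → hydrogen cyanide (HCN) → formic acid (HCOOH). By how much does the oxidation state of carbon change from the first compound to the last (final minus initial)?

Carbon oxidation states along the series — methyllithium: -4, formaldehyde: 0, dichloromethane: 0, hydrogen cyanide: +2, formic acid: +2.
Net change = +2 − (-4) = +6.

+6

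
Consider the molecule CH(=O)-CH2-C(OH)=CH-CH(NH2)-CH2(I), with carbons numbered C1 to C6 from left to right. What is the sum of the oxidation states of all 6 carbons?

Tallying each carbon's bonds:
C1: 1C, 1H, 2O → 0 − 1 + 2 = +1
C2: 2C, 2H → 0 − 2 = -2
C3: 3C, 1O → 0 + 1 = +1
C4: 3C, 1H → 0 − 1 = -1
C5: 2C, 1H, 1N → 0 − 1 + 1 = 0
C6: 1C, 2H, 1I → 0 − 2 + 1 = -1
Sum = +1 − 2 + 1 − 1 + 0 − 1 = -2.

-2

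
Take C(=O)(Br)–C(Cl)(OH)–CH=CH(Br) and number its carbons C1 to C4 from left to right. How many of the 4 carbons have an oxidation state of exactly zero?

1

Tallying each carbon's bonds:
C1: 1C, 2O, 1Br → 0 + 2 + 1 = +3
C2: 2C, 1O, 1Cl → 0 + 1 + 1 = +2
C3: 3C, 1H → 0 − 1 = -1
C4: 2C, 1H, 1Br → 0 − 1 + 1 = 0
1 carbon (C4) meets the condition.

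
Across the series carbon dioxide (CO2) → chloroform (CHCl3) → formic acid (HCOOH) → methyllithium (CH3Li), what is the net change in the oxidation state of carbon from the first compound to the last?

Carbon oxidation states along the series — carbon dioxide: +4, chloroform: +2, formic acid: +2, methyllithium: -4.
Net change = -4 − (+4) = -8.

-8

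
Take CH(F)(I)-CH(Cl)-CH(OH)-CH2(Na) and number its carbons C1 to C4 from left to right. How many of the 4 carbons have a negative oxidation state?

Tallying each carbon's bonds:
C1: 1C, 1H, 1F, 1I → 0 − 1 + 1 + 1 = +1
C2: 2C, 1H, 1Cl → 0 − 1 + 1 = 0
C3: 2C, 1H, 1O → 0 − 1 + 1 = 0
C4: 1C, 2H, 1Na → 0 − 2 − 1 = -3
1 carbon (C4) meets the condition.

1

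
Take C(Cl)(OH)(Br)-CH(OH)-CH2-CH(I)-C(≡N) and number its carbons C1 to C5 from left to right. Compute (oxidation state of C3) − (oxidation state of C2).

C3: 2C, 2H → 0 − 2 = -2
C2: 2C, 1H, 1O → 0 − 1 + 1 = 0
Difference: -2 − (0) = -2.

-2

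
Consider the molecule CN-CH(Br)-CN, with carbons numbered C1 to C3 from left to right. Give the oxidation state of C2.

Assign +1 per bond to O/N/halogen, −1 per bond to H or an electropositive element, and 0 per bond to carbon.
C2 has one bond to C (0), one bond to C (0), one bond to Br (+1), one bond to H (-1).
Oxidation state = 0 + 0 + 1 − 1 = 0.

0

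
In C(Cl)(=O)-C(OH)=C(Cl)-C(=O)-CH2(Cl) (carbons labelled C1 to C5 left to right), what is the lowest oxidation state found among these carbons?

Tallying each carbon's bonds:
C1: 1C, 2O, 1Cl → 0 + 2 + 1 = +3
C2: 3C, 1O → 0 + 1 = +1
C3: 3C, 1Cl → 0 + 1 = +1
C4: 2C, 2O → 0 + 2 = +2
C5: 1C, 2H, 1Cl → 0 − 2 + 1 = -1
The lowest value is -1.

-1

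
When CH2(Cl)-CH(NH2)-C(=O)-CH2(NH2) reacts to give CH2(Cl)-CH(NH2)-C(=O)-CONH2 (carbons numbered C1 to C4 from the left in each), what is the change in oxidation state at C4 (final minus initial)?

+4

Before: C4 has 1 bond to C, 2 bonds to H, 1 bond to N → oxidation state -1.
After: C4 has 1 bond to C, 2 bonds to O, 1 bond to N → oxidation state +3.
Δ = +3 − (-1) = +4, so this is an oxidation at C4.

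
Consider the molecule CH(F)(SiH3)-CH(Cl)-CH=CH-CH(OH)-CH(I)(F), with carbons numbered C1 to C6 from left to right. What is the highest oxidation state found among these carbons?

+1

Assign +1 per bond to O/N/halogen, −1 per bond to H or an electropositive element, and 0 per bond to carbon. Tallying each carbon:
C1: 1C, 1H, 1F, 1Si → 0 − 1 + 1 − 1 = -1
C2: 2C, 1H, 1Cl → 0 − 1 + 1 = 0
C3: 3C, 1H → 0 − 1 = -1
C4: 3C, 1H → 0 − 1 = -1
C5: 2C, 1H, 1O → 0 − 1 + 1 = 0
C6: 1C, 1H, 1F, 1I → 0 − 1 + 1 + 1 = +1
The highest value is +1.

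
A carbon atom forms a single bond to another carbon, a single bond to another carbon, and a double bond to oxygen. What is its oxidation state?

+2

Count +1 for every bond to an atom more electronegative than carbon and −1 for every bond to one less electronegative; C–C bonds are 0.
The carbon has one bond to C (0), one bond to C (0), a double bond to O (2×+1 = +2).
Oxidation state = 0 + 0 + 2 = +2.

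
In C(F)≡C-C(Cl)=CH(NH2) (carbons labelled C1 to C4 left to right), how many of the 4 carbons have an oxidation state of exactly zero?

Count +1 for every bond to an atom more electronegative than carbon and −1 for every bond to one less electronegative; C–C bonds are 0. Tallying each carbon:
C1: 3C, 1F → 0 + 1 = +1
C2: 4C → 0 = 0
C3: 3C, 1Cl → 0 + 1 = +1
C4: 2C, 1H, 1N → 0 − 1 + 1 = 0
2 carbons (C2, C4) meet the condition.

2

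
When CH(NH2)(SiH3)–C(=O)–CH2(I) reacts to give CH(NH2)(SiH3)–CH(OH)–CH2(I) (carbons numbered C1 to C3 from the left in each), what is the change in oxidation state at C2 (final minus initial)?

Before: C2 has 2 bonds to C, 2 bonds to O → oxidation state +2.
After: C2 has 2 bonds to C, 1 bond to H, 1 bond to O → oxidation state 0.
Δ = 0 − (+2) = -2, so this is a reduction at C2.

-2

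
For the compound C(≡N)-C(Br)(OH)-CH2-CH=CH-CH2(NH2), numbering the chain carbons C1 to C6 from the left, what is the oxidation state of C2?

+2

Assign +1 per bond to O/N/halogen, −1 per bond to H or an electropositive element, and 0 per bond to carbon.
C2 has one bond to C (0), one bond to C (0), one bond to Br (+1), one bond to O (+1).
Oxidation state = 0 + 0 + 1 + 1 = +2.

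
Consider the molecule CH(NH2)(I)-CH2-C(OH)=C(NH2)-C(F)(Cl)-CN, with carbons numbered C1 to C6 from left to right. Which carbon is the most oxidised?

C6

Tallying each carbon's bonds:
C1: 1C, 1H, 1N, 1I → 0 − 1 + 1 + 1 = +1
C2: 2C, 2H → 0 − 2 = -2
C3: 3C, 1O → 0 + 1 = +1
C4: 3C, 1N → 0 + 1 = +1
C5: 2C, 1F, 1Cl → 0 + 1 + 1 = +2
C6: 1C, 3N → 0 + 3 = +3
The most oxidised carbon is C6 at +3.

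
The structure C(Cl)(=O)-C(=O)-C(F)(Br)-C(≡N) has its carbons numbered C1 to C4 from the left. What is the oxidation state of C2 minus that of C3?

0

C2: 2C, 2O → 0 + 2 = +2
C3: 2C, 1F, 1Br → 0 + 1 + 1 = +2
Difference: +2 − (+2) = 0.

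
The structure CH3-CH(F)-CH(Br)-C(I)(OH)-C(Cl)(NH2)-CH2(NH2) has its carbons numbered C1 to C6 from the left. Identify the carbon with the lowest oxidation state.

Bonds to more-electronegative neighbours contribute +1 each, bonds to H or metals contribute −1 each, and C–C bonds contribute 0. Tallying each carbon:
C1: 1C, 3H → 0 − 3 = -3
C2: 2C, 1H, 1F → 0 − 1 + 1 = 0
C3: 2C, 1H, 1Br → 0 − 1 + 1 = 0
C4: 2C, 1O, 1I → 0 + 1 + 1 = +2
C5: 2C, 1N, 1Cl → 0 + 1 + 1 = +2
C6: 1C, 2H, 1N → 0 − 2 + 1 = -1
The most reduced carbon is C1 at -3.

C1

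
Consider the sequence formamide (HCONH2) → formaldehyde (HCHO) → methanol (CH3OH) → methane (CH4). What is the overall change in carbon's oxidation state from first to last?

-6

Carbon oxidation states along the series — formamide: +2, formaldehyde: 0, methanol: -2, methane: -4.
Net change = -4 − (+2) = -6.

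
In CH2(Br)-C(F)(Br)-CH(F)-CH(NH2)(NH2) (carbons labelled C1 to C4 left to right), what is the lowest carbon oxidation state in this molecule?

Bonds to more-electronegative neighbours contribute +1 each, bonds to H or metals contribute −1 each, and C–C bonds contribute 0. Tallying each carbon:
C1: 1C, 2H, 1Br → 0 − 2 + 1 = -1
C2: 2C, 1F, 1Br → 0 + 1 + 1 = +2
C3: 2C, 1H, 1F → 0 − 1 + 1 = 0
C4: 1C, 1H, 2N → 0 − 1 + 2 = +1
The lowest value is -1.

-1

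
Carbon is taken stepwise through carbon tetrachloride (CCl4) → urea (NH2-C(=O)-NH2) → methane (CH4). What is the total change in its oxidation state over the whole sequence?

Carbon oxidation states along the series — carbon tetrachloride: +4, urea: +4, methane: -4.
Net change = -4 − (+4) = -8.

-8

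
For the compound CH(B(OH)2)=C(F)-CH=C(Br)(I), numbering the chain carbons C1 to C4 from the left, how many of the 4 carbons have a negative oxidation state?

2

Count +1 for every bond to an atom more electronegative than carbon and −1 for every bond to one less electronegative; C–C bonds are 0. Tallying each carbon:
C1: 2C, 1H, 1B → 0 − 1 − 1 = -2
C2: 3C, 1F → 0 + 1 = +1
C3: 3C, 1H → 0 − 1 = -1
C4: 2C, 1Br, 1I → 0 + 1 + 1 = +2
2 carbons (C1, C3) meet the condition.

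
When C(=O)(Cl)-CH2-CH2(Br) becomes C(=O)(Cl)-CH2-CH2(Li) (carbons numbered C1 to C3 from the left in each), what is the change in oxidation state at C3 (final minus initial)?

-2

Before: C3 has 1 bond to C, 2 bonds to H, 1 bond to Br → oxidation state -1.
After: C3 has 1 bond to C, 2 bonds to H, 1 bond to Li → oxidation state -3.
Δ = -3 − (-1) = -2, so this is a reduction at C3.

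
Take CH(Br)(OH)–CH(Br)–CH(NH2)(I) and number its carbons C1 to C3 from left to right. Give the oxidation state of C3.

+1

C3 has one bond to C (0), one bond to N (+1), one bond to I (+1), one bond to H (-1).
Oxidation state = 0 + 1 + 1 − 1 = +1.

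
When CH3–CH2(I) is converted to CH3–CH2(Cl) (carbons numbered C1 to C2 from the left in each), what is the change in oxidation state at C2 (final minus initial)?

Before: C2 has 1 bond to C, 2 bonds to H, 1 bond to I → oxidation state -1.
After: C2 has 1 bond to C, 2 bonds to H, 1 bond to Cl → oxidation state -1.
Δ = -1 − (-1) = 0, so no net redox change at C2.

0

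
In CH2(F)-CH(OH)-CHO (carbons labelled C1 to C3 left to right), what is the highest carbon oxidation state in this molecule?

+1

Each bond to a more electronegative atom (O, N, halogen) counts +1, each bond to a less electronegative atom (H, metal, B, Si) counts −1, and each C–C bond counts 0. Tallying each carbon:
C1: 1C, 2H, 1F → 0 − 2 + 1 = -1
C2: 2C, 1H, 1O → 0 − 1 + 1 = 0
C3: 1C, 1H, 2O → 0 − 1 + 2 = +1
The highest value is +1.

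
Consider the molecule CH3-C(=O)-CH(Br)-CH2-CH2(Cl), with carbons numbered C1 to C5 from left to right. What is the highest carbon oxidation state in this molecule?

Assign +1 per bond to O/N/halogen, −1 per bond to H or an electropositive element, and 0 per bond to carbon. Tallying each carbon:
C1: 1C, 3H → 0 − 3 = -3
C2: 2C, 2O → 0 + 2 = +2
C3: 2C, 1H, 1Br → 0 − 1 + 1 = 0
C4: 2C, 2H → 0 − 2 = -2
C5: 1C, 2H, 1Cl → 0 − 2 + 1 = -1
The highest value is +2.

+2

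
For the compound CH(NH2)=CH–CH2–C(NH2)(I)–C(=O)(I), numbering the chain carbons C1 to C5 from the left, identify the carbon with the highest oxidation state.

C5

Tallying each carbon's bonds:
C1: 2C, 1H, 1N → 0 − 1 + 1 = 0
C2: 3C, 1H → 0 − 1 = -1
C3: 2C, 2H → 0 − 2 = -2
C4: 2C, 1N, 1I → 0 + 1 + 1 = +2
C5: 1C, 2O, 1I → 0 + 2 + 1 = +3
The most oxidised carbon is C5 at +3.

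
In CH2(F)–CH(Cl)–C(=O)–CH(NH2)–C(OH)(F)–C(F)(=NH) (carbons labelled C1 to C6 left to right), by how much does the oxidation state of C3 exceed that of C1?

+3

C3: 2C, 2O → 0 + 2 = +2
C1: 1C, 2H, 1F → 0 − 2 + 1 = -1
Difference: +2 − (-1) = +3.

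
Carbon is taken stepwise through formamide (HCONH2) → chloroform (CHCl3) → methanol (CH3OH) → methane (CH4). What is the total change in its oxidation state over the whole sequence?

Carbon oxidation states along the series — formamide: +2, chloroform: +2, methanol: -2, methane: -4.
Net change = -4 − (+2) = -6.

-6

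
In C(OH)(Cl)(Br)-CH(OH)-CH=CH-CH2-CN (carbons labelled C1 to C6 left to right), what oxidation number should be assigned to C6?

Count +1 for every bond to an atom more electronegative than carbon and −1 for every bond to one less electronegative; C–C bonds are 0.
C6 has one bond to C (0), a triple bond to N (3×+1 = +3).
Oxidation state = 0 + 3 = +3.

+3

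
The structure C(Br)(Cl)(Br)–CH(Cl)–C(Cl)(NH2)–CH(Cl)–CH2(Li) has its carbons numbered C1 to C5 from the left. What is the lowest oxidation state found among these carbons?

-3

Each bond to a more electronegative atom (O, N, halogen) counts +1, each bond to a less electronegative atom (H, metal, B, Si) counts −1, and each C–C bond counts 0. Tallying each carbon:
C1: 1C, 1Cl, 2Br → 0 + 1 + 2 = +3
C2: 2C, 1H, 1Cl → 0 − 1 + 1 = 0
C3: 2C, 1N, 1Cl → 0 + 1 + 1 = +2
C4: 2C, 1H, 1Cl → 0 − 1 + 1 = 0
C5: 1C, 2H, 1Li → 0 − 2 − 1 = -3
The lowest value is -3.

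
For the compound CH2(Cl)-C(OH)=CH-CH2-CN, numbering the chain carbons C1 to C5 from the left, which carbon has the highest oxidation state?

C5

Each bond to a more electronegative atom (O, N, halogen) counts +1, each bond to a less electronegative atom (H, metal, B, Si) counts −1, and each C–C bond counts 0. Tallying each carbon:
C1: 1C, 2H, 1Cl → 0 − 2 + 1 = -1
C2: 3C, 1O → 0 + 1 = +1
C3: 3C, 1H → 0 − 1 = -1
C4: 2C, 2H → 0 − 2 = -2
C5: 1C, 3N → 0 + 3 = +3
The most oxidised carbon is C5 at +3.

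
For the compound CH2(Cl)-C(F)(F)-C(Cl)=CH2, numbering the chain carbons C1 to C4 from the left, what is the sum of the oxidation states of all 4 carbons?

0

Each bond to a more electronegative atom (O, N, halogen) counts +1, each bond to a less electronegative atom (H, metal, B, Si) counts −1, and each C–C bond counts 0. Tallying each carbon:
C1: 1C, 2H, 1Cl → 0 − 2 + 1 = -1
C2: 2C, 2F → 0 + 2 = +2
C3: 3C, 1Cl → 0 + 1 = +1
C4: 2C, 2H → 0 − 2 = -2
Sum = -1 + 2 + 1 − 2 = 0.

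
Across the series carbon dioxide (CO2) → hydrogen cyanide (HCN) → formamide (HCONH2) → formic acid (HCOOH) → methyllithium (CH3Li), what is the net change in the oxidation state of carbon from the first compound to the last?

-8

Carbon oxidation states along the series — carbon dioxide: +4, hydrogen cyanide: +2, formamide: +2, formic acid: +2, methyllithium: -4.
Net change = -4 − (+4) = -8.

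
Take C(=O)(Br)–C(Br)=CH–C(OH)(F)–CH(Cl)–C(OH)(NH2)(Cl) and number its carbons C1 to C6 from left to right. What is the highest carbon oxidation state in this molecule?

+3

Assign +1 per bond to O/N/halogen, −1 per bond to H or an electropositive element, and 0 per bond to carbon. Tallying each carbon:
C1: 1C, 2O, 1Br → 0 + 2 + 1 = +3
C2: 3C, 1Br → 0 + 1 = +1
C3: 3C, 1H → 0 − 1 = -1
C4: 2C, 1O, 1F → 0 + 1 + 1 = +2
C5: 2C, 1H, 1Cl → 0 − 1 + 1 = 0
C6: 1C, 1O, 1N, 1Cl → 0 + 1 + 1 + 1 = +3
The highest value is +3.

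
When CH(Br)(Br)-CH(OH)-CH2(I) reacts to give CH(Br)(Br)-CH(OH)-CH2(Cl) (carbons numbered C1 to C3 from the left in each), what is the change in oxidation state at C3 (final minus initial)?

0

Before: C3 has 1 bond to C, 2 bonds to H, 1 bond to I → oxidation state -1.
After: C3 has 1 bond to C, 2 bonds to H, 1 bond to Cl → oxidation state -1.
Δ = -1 − (-1) = 0, so no net redox change at C3.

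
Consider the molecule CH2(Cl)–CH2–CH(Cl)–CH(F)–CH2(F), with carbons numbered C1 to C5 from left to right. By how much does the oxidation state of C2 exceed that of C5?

C2: 2C, 2H → 0 − 2 = -2
C5: 1C, 2H, 1F → 0 − 2 + 1 = -1
Difference: -2 − (-1) = -1.

-1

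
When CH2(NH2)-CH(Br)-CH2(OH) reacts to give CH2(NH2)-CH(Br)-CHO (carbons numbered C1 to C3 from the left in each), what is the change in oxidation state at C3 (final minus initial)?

+2

Before: C3 has 1 bond to C, 2 bonds to H, 1 bond to O → oxidation state -1.
After: C3 has 1 bond to C, 1 bond to H, 2 bonds to O → oxidation state +1.
Δ = +1 − (-1) = +2, so this is an oxidation at C3.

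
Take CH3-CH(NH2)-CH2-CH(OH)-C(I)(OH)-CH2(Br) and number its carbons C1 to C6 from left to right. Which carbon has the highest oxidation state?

Tallying each carbon's bonds:
C1: 1C, 3H → 0 − 3 = -3
C2: 2C, 1H, 1N → 0 − 1 + 1 = 0
C3: 2C, 2H → 0 − 2 = -2
C4: 2C, 1H, 1O → 0 − 1 + 1 = 0
C5: 2C, 1O, 1I → 0 + 1 + 1 = +2
C6: 1C, 2H, 1Br → 0 − 2 + 1 = -1
The most oxidised carbon is C5 at +2.

C5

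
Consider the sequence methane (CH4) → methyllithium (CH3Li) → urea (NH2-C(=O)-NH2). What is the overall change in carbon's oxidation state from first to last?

+8

Carbon oxidation states along the series — methane: -4, methyllithium: -4, urea: +4.
Net change = +4 − (-4) = +8.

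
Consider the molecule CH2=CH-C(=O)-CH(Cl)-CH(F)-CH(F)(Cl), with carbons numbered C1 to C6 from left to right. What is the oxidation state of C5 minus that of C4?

C5: 2C, 1H, 1F → 0 − 1 + 1 = 0
C4: 2C, 1H, 1Cl → 0 − 1 + 1 = 0
Difference: 0 − (0) = 0.

0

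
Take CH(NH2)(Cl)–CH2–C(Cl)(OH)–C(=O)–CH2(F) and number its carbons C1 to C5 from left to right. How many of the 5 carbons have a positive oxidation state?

Tallying each carbon's bonds:
C1: 1C, 1H, 1N, 1Cl → 0 − 1 + 1 + 1 = +1
C2: 2C, 2H → 0 − 2 = -2
C3: 2C, 1O, 1Cl → 0 + 1 + 1 = +2
C4: 2C, 2O → 0 + 2 = +2
C5: 1C, 2H, 1F → 0 − 2 + 1 = -1
3 carbons (C1, C3, C4) meet the condition.

3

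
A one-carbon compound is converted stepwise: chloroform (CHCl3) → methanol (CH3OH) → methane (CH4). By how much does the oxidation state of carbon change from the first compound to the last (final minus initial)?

Carbon oxidation states along the series — chloroform: +2, methanol: -2, methane: -4.
Net change = -4 − (+2) = -6.

-6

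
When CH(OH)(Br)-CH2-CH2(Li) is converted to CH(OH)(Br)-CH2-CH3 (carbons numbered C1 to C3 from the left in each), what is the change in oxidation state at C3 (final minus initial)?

Before: C3 has 1 bond to C, 2 bonds to H, 1 bond to Li → oxidation state -3.
After: C3 has 1 bond to C, 3 bonds to H → oxidation state -3.
Δ = -3 − (-3) = 0, so no net redox change at C3.

0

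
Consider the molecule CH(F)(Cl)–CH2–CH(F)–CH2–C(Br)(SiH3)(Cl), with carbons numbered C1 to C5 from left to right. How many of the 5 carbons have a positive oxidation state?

Assign +1 per bond to O/N/halogen, −1 per bond to H or an electropositive element, and 0 per bond to carbon. Tallying each carbon:
C1: 1C, 1H, 1F, 1Cl → 0 − 1 + 1 + 1 = +1
C2: 2C, 2H → 0 − 2 = -2
C3: 2C, 1H, 1F → 0 − 1 + 1 = 0
C4: 2C, 2H → 0 − 2 = -2
C5: 1C, 1Cl, 1Br, 1Si → 0 + 1 + 1 − 1 = +1
2 carbons (C1, C5) meet the condition.

2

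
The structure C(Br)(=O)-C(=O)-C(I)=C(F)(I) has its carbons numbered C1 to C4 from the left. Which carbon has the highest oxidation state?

Tallying each carbon's bonds:
C1: 1C, 2O, 1Br → 0 + 2 + 1 = +3
C2: 2C, 2O → 0 + 2 = +2
C3: 3C, 1I → 0 + 1 = +1
C4: 2C, 1F, 1I → 0 + 1 + 1 = +2
The most oxidised carbon is C1 at +3.

C1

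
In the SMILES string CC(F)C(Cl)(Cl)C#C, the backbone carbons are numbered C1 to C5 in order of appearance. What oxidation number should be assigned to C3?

+2

C3 has one bond to C (0), one bond to C (0), one bond to Cl (+1), one bond to Cl (+1).
Oxidation state = 0 + 0 + 1 + 1 = +2.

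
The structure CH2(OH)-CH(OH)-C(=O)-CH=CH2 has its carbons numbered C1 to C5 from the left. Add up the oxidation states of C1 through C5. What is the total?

Bonds to more-electronegative neighbours contribute +1 each, bonds to H or metals contribute −1 each, and C–C bonds contribute 0. Tallying each carbon:
C1: 1C, 2H, 1O → 0 − 2 + 1 = -1
C2: 2C, 1H, 1O → 0 − 1 + 1 = 0
C3: 2C, 2O → 0 + 2 = +2
C4: 3C, 1H → 0 − 1 = -1
C5: 2C, 2H → 0 − 2 = -2
Sum = -1 + 0 + 2 − 1 − 2 = -2.

-2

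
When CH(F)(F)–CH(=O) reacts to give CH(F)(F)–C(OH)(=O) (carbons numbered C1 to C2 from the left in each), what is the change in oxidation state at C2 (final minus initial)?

Before: C2 has 1 bond to C, 1 bond to H, 2 bonds to O → oxidation state +1.
After: C2 has 1 bond to C, 3 bonds to O → oxidation state +3.
Δ = +3 − (+1) = +2, so this is an oxidation at C2.

+2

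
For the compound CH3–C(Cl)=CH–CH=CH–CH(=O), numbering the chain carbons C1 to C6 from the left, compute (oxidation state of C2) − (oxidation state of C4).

C2: 3C, 1Cl → 0 + 1 = +1
C4: 3C, 1H → 0 − 1 = -1
Difference: +1 − (-1) = +2.

+2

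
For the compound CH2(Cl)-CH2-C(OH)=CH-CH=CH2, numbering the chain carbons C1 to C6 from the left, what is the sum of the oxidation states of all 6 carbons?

Tallying each carbon's bonds:
C1: 1C, 2H, 1Cl → 0 − 2 + 1 = -1
C2: 2C, 2H → 0 − 2 = -2
C3: 3C, 1O → 0 + 1 = +1
C4: 3C, 1H → 0 − 1 = -1
C5: 3C, 1H → 0 − 1 = -1
C6: 2C, 2H → 0 − 2 = -2
Sum = -1 − 2 + 1 − 1 − 1 − 2 = -6.

-6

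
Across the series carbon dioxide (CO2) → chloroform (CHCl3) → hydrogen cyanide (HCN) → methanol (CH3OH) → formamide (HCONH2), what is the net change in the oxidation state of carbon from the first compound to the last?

Carbon oxidation states along the series — carbon dioxide: +4, chloroform: +2, hydrogen cyanide: +2, methanol: -2, formamide: +2.
Net change = +2 − (+4) = -2.

-2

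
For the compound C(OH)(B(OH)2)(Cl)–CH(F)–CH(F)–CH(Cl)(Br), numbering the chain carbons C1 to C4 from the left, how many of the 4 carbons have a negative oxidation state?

Each bond to a more electronegative atom (O, N, halogen) counts +1, each bond to a less electronegative atom (H, metal, B, Si) counts −1, and each C–C bond counts 0. Tallying each carbon:
C1: 1C, 1O, 1Cl, 1B → 0 + 1 + 1 − 1 = +1
C2: 2C, 1H, 1F → 0 − 1 + 1 = 0
C3: 2C, 1H, 1F → 0 − 1 + 1 = 0
C4: 1C, 1H, 1Cl, 1Br → 0 − 1 + 1 + 1 = +1
0 carbons meet the condition.

0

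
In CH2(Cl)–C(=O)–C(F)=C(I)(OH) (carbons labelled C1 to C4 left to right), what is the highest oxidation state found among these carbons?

+2

Tallying each carbon's bonds:
C1: 1C, 2H, 1Cl → 0 − 2 + 1 = -1
C2: 2C, 2O → 0 + 2 = +2
C3: 3C, 1F → 0 + 1 = +1
C4: 2C, 1O, 1I → 0 + 1 + 1 = +2
The highest value is +2.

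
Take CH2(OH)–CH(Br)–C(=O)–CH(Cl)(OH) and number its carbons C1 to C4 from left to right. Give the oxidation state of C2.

Bonds to more-electronegative neighbours contribute +1 each, bonds to H or metals contribute −1 each, and C–C bonds contribute 0.
C2 has one bond to C (0), one bond to C (0), one bond to Br (+1), one bond to H (-1).
Oxidation state = 0 + 0 + 1 − 1 = 0.

0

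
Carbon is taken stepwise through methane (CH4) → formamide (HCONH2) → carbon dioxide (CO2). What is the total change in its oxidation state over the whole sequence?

+8

Carbon oxidation states along the series — methane: -4, formamide: +2, carbon dioxide: +4.
Net change = +4 − (-4) = +8.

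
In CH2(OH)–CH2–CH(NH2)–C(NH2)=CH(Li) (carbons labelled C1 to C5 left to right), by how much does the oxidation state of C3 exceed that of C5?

+2

C3: 2C, 1H, 1N → 0 − 1 + 1 = 0
C5: 2C, 1H, 1Li → 0 − 1 − 1 = -2
Difference: 0 − (-2) = +2.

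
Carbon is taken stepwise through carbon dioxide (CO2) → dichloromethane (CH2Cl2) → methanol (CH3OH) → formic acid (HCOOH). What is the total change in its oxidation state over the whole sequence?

-2

Carbon oxidation states along the series — carbon dioxide: +4, dichloromethane: 0, methanol: -2, formic acid: +2.
Net change = +2 − (+4) = -2.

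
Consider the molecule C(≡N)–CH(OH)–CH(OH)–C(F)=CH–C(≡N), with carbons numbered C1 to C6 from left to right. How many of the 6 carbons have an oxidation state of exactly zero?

2

Bonds to more-electronegative neighbours contribute +1 each, bonds to H or metals contribute −1 each, and C–C bonds contribute 0. Tallying each carbon:
C1: 1C, 3N → 0 + 3 = +3
C2: 2C, 1H, 1O → 0 − 1 + 1 = 0
C3: 2C, 1H, 1O → 0 − 1 + 1 = 0
C4: 3C, 1F → 0 + 1 = +1
C5: 3C, 1H → 0 − 1 = -1
C6: 1C, 3N → 0 + 3 = +3
2 carbons (C2, C3) meet the condition.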